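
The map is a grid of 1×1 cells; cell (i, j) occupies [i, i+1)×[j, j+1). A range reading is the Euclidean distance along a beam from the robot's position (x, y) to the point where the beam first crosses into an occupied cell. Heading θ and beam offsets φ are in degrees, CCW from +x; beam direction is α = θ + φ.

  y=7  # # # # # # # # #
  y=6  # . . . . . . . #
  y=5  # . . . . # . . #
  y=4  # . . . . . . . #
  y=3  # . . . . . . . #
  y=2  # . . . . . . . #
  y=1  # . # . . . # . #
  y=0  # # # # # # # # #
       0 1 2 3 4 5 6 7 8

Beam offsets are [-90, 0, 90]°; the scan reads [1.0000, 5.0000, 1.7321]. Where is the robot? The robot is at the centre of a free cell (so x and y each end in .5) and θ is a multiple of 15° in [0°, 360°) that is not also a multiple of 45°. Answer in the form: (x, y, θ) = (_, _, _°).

(x, y, θ) = (3.5, 6.5, 240°)

Candidates: 39 free-cell centres × 16 headings = 624 poses. Raycast each; keep the one whose scan matches to 4 dp.
  (6.5, 5.5, 345°): beam 1 = 4.6587 ≠ 1.0000 ✗
  (4.5, 1.5, 255°): beam 1 = 1.5529 ≠ 1.0000 ✗
  (3.5, 6.5, 60°): beam 1 = 1.7321 ≠ 1.0000 ✗
  (7.5, 5.5, 105°): beam 1 = 0.5176 ≠ 1.0000 ✗
  …
  (3.5, 6.5, 240°): r_1=1.0000, r_2=5.0000, r_3=1.7321 — all match ✓
No second candidate reproduces the full scan.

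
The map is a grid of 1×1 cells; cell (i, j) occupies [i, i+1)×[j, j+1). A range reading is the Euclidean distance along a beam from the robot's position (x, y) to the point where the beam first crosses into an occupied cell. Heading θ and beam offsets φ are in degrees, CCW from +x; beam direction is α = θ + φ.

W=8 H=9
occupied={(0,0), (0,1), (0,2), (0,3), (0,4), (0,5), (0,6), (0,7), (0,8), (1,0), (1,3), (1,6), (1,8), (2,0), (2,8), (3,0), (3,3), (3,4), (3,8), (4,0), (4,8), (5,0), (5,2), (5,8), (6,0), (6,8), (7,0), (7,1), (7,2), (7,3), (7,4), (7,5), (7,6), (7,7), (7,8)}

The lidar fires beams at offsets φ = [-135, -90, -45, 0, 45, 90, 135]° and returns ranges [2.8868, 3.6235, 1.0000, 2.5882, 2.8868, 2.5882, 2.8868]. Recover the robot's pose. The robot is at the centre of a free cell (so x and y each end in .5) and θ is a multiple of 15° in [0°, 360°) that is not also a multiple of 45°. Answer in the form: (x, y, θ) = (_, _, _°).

Candidates: 37 free-cell centres × 16 headings = 592 poses. Raycast each; keep the one whose scan matches to 4 dp.
  (1.5, 1.5, 255°): beam 1 = 1.0000 ≠ 2.8868 ✗
  (5.5, 7.5, 120°): beam 1 = 1.5529 ≠ 2.8868 ✗
  (6.5, 3.5, 150°): beam 1 = 0.5176 ≠ 2.8868 ✗
  (4.5, 2.5, 195°): beam 1 = 5.0000 ≠ 2.8868 ✗
  …
  (4.5, 5.5, 285°): r_1=2.8868, r_2=3.6235, r_3=1.0000, r_4=2.5882, r_5=2.8868, r_6=2.5882, r_7=2.8868 — all match ✓
Unique over the lattice → pose = (4.5, 5.5, 285°).

(x, y, θ) = (4.5, 5.5, 285°)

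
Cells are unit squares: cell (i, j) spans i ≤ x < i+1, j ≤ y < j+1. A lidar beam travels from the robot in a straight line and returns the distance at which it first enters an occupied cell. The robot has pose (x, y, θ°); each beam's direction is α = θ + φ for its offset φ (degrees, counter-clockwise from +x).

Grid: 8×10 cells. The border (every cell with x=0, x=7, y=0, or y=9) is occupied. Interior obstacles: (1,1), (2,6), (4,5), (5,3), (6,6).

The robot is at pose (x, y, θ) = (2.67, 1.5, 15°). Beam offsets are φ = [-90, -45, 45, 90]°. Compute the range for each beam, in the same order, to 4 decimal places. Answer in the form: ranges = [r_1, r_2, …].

ranges = [0.5176, 1.0000, 4.0415, 6.4524]

beam 1: φ=-90°, α=285°
  direction (0.2588, -0.9659); cell (2,1); t to first gridline: x 1.2750, y 0.5176 (then +3.8637 / +1.0353)
    (2,0) via y @ 0.5176  # hit
  → r_1 = 0.5176
beam 2: φ=-45°, α=330°
  direction (0.8660, -0.5000); cell (2,1); t to first gridline: x 0.3811, y 1.0000 (then +1.1547 / +2.0000)
    (3,1) via x @ 0.3811
    (3,0) via y @ 1.0000  # hit
  → r_2 = 1.0000
beam 3: φ=45°, α=60°
  direction (0.5000, 0.8660); cell (2,1); t to first gridline: x 0.6600, y 0.5774 (then +2.0000 / +1.1547)
    (2,2) via y @ 0.5774
    (3,2) via x @ 0.6600
    (3,3) via y @ 1.7321
    (4,3) via x @ 2.6600
    (4,4) via y @ 2.8868
    (4,5) via y @ 4.0415  # hit
  → r_3 = 4.0415
beam 4: φ=90°, α=105°
  direction (-0.2588, 0.9659); cell (2,1); t to first gridline: x 2.5887, y 0.5176 (then +3.8637 / +1.0353)
    (2,2) via y @ 0.5176
    (2,3) via y @ 1.5529
    (2,4) via y @ 2.5882
    (1,4) via x @ 2.5887
    (1,5) via y @ 3.6235
    (1,6) via y @ 4.6587
    (1,7) via y @ 5.6940
    (0,7) via x @ 6.4524  # hit
  → r_4 = 6.4524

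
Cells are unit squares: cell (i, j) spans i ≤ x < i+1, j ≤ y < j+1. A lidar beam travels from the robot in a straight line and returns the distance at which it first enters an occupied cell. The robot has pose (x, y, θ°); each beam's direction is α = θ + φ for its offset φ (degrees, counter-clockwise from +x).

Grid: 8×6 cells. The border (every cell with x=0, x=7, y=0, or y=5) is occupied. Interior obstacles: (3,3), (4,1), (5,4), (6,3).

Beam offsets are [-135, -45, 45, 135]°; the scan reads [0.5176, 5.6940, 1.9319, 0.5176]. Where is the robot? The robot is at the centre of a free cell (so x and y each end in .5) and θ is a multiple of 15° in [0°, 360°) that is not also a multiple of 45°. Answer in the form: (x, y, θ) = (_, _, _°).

Enumerate (i+0.5, j+0.5, θ) over the 20 free cells and 16 admissible headings. For each, cast all 4 beams and compare to the given ranges.
  (3.5, 1.5, 165°): beam 1 = 0.5774 ≠ 0.5176 ✗
  (4.5, 4.5, 255°): beam 1 = 0.5774 ≠ 0.5176 ✗
  (2.5, 3.5, 165°): beam 1 = 0.5774 ≠ 0.5176 ✗
  (4.5, 2.5, 210°): beam 1 = 1.9319 ≠ 0.5176 ✗
  (3.5, 2.5, 120°): beam 1 = 3.6235 ≠ 0.5176 ✗
  …
  (1.5, 1.5, 60°): r_1=0.5176, r_2=5.6940, r_3=1.9319, r_4=0.5176 — all match ✓
Unique over the lattice → pose = (1.5, 1.5, 60°).

(x, y, θ) = (1.5, 1.5, 60°)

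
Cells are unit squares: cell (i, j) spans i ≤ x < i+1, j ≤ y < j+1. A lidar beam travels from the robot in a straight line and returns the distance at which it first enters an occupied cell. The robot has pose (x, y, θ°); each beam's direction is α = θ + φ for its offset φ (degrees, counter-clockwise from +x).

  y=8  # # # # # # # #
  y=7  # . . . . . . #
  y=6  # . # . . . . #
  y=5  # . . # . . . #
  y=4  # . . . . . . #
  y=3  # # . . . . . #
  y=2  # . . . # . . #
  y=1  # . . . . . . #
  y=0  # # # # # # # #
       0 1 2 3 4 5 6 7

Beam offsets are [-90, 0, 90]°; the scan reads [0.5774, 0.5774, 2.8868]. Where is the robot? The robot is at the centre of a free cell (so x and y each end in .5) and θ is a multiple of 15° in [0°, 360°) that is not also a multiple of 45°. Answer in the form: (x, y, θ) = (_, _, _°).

Enumerate (i+0.5, j+0.5, θ) over the 38 free cells and 16 admissible headings. For each, cast all 3 beams and compare to the given ranges.
  (4.5, 4.5, 240°): beam 1 = 1.0000 ≠ 0.5774 ✗
  (1.5, 5.5, 330°): beam 1 = 1.0000 ≠ 0.5774 ✗
  (5.5, 3.5, 285°): beam 1 = 4.6587 ≠ 0.5774 ✗
  …
  (1.5, 1.5, 300°): r_1=0.5774, r_2=0.5774, r_3=2.8868 — all match ✓
Only this pose fits every beam.

(x, y, θ) = (1.5, 1.5, 300°)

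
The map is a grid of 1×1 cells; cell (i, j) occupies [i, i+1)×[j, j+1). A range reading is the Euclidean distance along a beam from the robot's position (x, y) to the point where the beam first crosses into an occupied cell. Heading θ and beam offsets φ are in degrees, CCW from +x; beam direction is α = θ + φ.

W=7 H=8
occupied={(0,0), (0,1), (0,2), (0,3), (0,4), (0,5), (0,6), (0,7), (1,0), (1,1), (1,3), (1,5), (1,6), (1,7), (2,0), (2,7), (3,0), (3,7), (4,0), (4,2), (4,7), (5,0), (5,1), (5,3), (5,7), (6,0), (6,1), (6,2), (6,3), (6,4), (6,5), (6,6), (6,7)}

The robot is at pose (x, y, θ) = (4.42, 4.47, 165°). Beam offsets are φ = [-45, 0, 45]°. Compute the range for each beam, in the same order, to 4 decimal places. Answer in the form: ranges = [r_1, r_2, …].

beam 1: φ=-45°, α=120°
  d=(-0.5000,0.8660)  start (4,4)  tX=0.8400 tY=0.6120  stride 1/|dx|=2.0000 1/|dy|=1.1547
    cross y-line → (4,5), t=0.6120
    cross x-line → (3,5), t=0.8400
    cross y-line → (3,6), t=1.7667
    cross x-line → (2,6), t=2.8400
    cross y-line → (2,7), t=2.9214 (wall)
  → r_1 = 2.9214
beam 2: φ=0°, α=165°
  d=(-0.9659,0.2588)  start (4,4)  tX=0.4348 tY=2.0478  stride 1/|dx|=1.0353 1/|dy|=3.8637
    cross x-line → (3,4), t=0.4348
    cross x-line → (2,4), t=1.4701
    cross y-line → (2,5), t=2.0478
    cross x-line → (1,5), t=2.5054 (wall)
  → r_2 = 2.5054
beam 3: φ=45°, α=210°
  d=(-0.8660,-0.5000)  start (4,4)  tX=0.4850 tY=0.9400  stride 1/|dx|=1.1547 1/|dy|=2.0000
    cross x-line → (3,4), t=0.4850
    cross y-line → (3,3), t=0.9400
    cross x-line → (2,3), t=1.6397
    cross x-line → (1,3), t=2.7944 (wall)
  → r_3 = 2.7944

ranges = [2.9214, 2.5054, 2.7944]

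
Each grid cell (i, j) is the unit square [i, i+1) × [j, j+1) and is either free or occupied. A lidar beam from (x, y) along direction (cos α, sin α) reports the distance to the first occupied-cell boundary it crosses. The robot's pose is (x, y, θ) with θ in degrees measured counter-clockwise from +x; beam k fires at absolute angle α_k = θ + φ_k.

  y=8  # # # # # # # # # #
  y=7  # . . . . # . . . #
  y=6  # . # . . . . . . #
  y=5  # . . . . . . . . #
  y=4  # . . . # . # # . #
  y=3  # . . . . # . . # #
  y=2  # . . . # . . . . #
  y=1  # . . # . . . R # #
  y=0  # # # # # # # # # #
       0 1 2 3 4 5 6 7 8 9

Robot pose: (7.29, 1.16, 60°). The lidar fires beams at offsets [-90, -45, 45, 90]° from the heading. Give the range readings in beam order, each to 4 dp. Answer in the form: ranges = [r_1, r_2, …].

beam 1: φ=-90°, α=330°
  dir = (cos 330°, sin 330°) = (0.8660, -0.5000); from cell (7,1)
  next x-line at t=0.8198, next y-line at t=0.3200; Δt_x=1.1547, Δt_y=2.0000
    y: enter (7,0) at t=0.3200 ← occupied
  → r_1 = 0.3200
beam 2: φ=-45°, α=15°
  dir = (cos 15°, sin 15°) = (0.9659, 0.2588); from cell (7,1)
  next x-line at t=0.7350, next y-line at t=3.2455; Δt_x=1.0353, Δt_y=3.8637
    x: enter (8,1) at t=0.7350 ← occupied
  → r_2 = 0.7350
beam 3: φ=45°, α=105°
  dir = (cos 105°, sin 105°) = (-0.2588, 0.9659); from cell (7,1)
  next x-line at t=1.1205, next y-line at t=0.8696; Δt_x=3.8637, Δt_y=1.0353
    y: enter (7,2) at t=0.8696
    x: enter (6,2) at t=1.1205
    y: enter (6,3) at t=1.9049
    y: enter (6,4) at t=2.9402 ← occupied
  → r_3 = 2.9402
beam 4: φ=90°, α=150°
  dir = (cos 150°, sin 150°) = (-0.8660, 0.5000); from cell (7,1)
  next x-line at t=0.3349, next y-line at t=1.6800; Δt_x=1.1547, Δt_y=2.0000
    x: enter (6,1) at t=0.3349
    x: enter (5,1) at t=1.4896
    y: enter (5,2) at t=1.6800
    x: enter (4,2) at t=2.6443 ← occupied
  → r_4 = 2.6443

ranges = [0.3200, 0.7350, 2.9402, 2.6443]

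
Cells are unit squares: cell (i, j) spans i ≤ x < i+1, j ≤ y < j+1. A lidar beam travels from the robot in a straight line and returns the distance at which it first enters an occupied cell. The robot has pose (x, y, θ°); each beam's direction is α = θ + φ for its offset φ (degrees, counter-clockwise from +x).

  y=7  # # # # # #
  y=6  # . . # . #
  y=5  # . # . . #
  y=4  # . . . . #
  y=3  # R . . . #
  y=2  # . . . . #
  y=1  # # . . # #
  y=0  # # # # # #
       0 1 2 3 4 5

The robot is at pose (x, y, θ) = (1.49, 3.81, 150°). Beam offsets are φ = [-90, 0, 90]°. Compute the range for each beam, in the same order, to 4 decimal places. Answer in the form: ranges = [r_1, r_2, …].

beam 1: φ=-90°, α=60°
  cosα=0.5000 sinα=0.8660 | (1,3) | tMaxX 1.0200 tMaxY 0.2194 | tΔX 2.0000 tΔY 1.1547
    t=0.2194 [y] (1,4)
    t=1.0200 [x] (2,4)
    t=1.3741 [y] (2,5) — stop
  → r_1 = 1.3741
beam 2: φ=0°, α=150°
  cosα=-0.8660 sinα=0.5000 | (1,3) | tMaxX 0.5658 tMaxY 0.3800 | tΔX 1.1547 tΔY 2.0000
    t=0.3800 [y] (1,4)
    t=0.5658 [x] (0,4) — stop
  → r_2 = 0.5658
beam 3: φ=90°, α=240°
  cosα=-0.5000 sinα=-0.8660 | (1,3) | tMaxX 0.9800 tMaxY 0.9353 | tΔX 2.0000 tΔY 1.1547
    t=0.9353 [y] (1,2)
    t=0.9800 [x] (0,2) — stop
  → r_3 = 0.9800

ranges = [1.3741, 0.5658, 0.9800]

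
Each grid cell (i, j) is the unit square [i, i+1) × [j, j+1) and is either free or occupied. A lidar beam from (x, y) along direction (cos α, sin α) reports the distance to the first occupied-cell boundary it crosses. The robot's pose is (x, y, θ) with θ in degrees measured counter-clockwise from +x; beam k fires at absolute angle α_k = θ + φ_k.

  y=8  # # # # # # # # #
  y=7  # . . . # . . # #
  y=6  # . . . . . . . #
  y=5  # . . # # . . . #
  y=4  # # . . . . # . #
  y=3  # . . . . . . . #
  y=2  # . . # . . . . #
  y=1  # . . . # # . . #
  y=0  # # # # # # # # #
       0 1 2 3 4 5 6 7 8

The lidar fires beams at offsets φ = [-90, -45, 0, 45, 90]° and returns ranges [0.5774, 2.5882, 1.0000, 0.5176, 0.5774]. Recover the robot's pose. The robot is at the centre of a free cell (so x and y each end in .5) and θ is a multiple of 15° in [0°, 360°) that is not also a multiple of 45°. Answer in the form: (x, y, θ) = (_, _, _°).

(x, y, θ) = (3.5, 1.5, 210°)

Candidates: 40 free-cell centres × 16 headings = 640 poses. Raycast each; keep the one whose scan matches to 4 dp.
  (1.5, 6.5, 15°): beam 1 = 1.5529 ≠ 0.5774 ✗
  (1.5, 1.5, 345°): beam 1 = 0.5176 ≠ 0.5774 ✗
  (7.5, 3.5, 330°): beam 1 = 2.8868 ≠ 0.5774 ✗
  …
  (3.5, 1.5, 210°): r_1=0.5774, r_2=2.5882, r_3=1.0000, r_4=0.5176, r_5=0.5774 — all match ✓
Unique over the lattice → pose = (3.5, 1.5, 210°).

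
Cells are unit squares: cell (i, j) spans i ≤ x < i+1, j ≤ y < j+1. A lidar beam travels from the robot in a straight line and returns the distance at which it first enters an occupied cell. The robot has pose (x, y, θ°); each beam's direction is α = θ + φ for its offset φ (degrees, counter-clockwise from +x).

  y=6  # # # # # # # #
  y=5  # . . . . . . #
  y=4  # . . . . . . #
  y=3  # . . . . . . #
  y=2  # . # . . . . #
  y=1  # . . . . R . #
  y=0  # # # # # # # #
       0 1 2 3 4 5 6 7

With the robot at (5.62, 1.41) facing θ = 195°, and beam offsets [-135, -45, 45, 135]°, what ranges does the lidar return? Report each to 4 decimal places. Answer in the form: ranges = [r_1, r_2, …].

ranges = [2.7600, 3.0253, 0.4734, 0.8200]

beam 1: φ=-135°, α=60°
  d=(0.5000,0.8660)  start (5,1)  tX=0.7600 tY=0.6813  stride 1/|dx|=2.0000 1/|dy|=1.1547
    cross y-line → (5,2), t=0.6813
    cross x-line → (6,2), t=0.7600
    cross y-line → (6,3), t=1.8360
    cross x-line → (7,3), t=2.7600 (wall)
  → r_1 = 2.7600
beam 2: φ=-45°, α=150°
  d=(-0.8660,0.5000)  start (5,1)  tX=0.7159 tY=1.1800  stride 1/|dx|=1.1547 1/|dy|=2.0000
    cross x-line → (4,1), t=0.7159
    cross y-line → (4,2), t=1.1800
    cross x-line → (3,2), t=1.8706
    cross x-line → (2,2), t=3.0253 (wall)
  → r_2 = 3.0253
beam 3: φ=45°, α=240°
  d=(-0.5000,-0.8660)  start (5,1)  tX=1.2400 tY=0.4734  stride 1/|dx|=2.0000 1/|dy|=1.1547
    cross y-line → (5,0), t=0.4734 (wall)
  → r_3 = 0.4734
beam 4: φ=135°, α=330°
  d=(0.8660,-0.5000)  start (5,1)  tX=0.4388 tY=0.8200  stride 1/|dx|=1.1547 1/|dy|=2.0000
    cross x-line → (6,1), t=0.4388
    cross y-line → (6,0), t=0.8200 (wall)
  → r_4 = 0.8200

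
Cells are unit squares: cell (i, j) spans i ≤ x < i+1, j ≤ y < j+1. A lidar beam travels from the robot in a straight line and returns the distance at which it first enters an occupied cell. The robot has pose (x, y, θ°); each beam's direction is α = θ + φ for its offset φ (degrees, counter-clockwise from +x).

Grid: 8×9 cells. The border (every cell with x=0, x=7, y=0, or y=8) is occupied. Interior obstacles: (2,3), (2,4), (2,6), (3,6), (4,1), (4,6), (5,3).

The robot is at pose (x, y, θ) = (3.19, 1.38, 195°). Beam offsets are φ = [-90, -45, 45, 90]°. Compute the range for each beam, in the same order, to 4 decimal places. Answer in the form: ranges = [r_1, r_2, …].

ranges = [1.6771, 2.5288, 0.4388, 0.3934]

beam 1: φ=-90°, α=105°
  d=(-0.2588,0.9659)  start (3,1)  tX=0.7341 tY=0.6419  stride 1/|dx|=3.8637 1/|dy|=1.0353
    cross y-line → (3,2), t=0.6419
    cross x-line → (2,2), t=0.7341
    cross y-line → (2,3), t=1.6771 (wall)
  → r_1 = 1.6771
beam 2: φ=-45°, α=150°
  d=(-0.8660,0.5000)  start (3,1)  tX=0.2194 tY=1.2400  stride 1/|dx|=1.1547 1/|dy|=2.0000
    cross x-line → (2,1), t=0.2194
    cross y-line → (2,2), t=1.2400
    cross x-line → (1,2), t=1.3741
    cross x-line → (0,2), t=2.5288 (wall)
  → r_2 = 2.5288
beam 3: φ=45°, α=240°
  d=(-0.5000,-0.8660)  start (3,1)  tX=0.3800 tY=0.4388  stride 1/|dx|=2.0000 1/|dy|=1.1547
    cross x-line → (2,1), t=0.3800
    cross y-line → (2,0), t=0.4388 (wall)
  → r_3 = 0.4388
beam 4: φ=90°, α=285°
  d=(0.2588,-0.9659)  start (3,1)  tX=3.1296 tY=0.3934  stride 1/|dx|=3.8637 1/|dy|=1.0353
    cross y-line → (3,0), t=0.3934 (wall)
  → r_4 = 0.3934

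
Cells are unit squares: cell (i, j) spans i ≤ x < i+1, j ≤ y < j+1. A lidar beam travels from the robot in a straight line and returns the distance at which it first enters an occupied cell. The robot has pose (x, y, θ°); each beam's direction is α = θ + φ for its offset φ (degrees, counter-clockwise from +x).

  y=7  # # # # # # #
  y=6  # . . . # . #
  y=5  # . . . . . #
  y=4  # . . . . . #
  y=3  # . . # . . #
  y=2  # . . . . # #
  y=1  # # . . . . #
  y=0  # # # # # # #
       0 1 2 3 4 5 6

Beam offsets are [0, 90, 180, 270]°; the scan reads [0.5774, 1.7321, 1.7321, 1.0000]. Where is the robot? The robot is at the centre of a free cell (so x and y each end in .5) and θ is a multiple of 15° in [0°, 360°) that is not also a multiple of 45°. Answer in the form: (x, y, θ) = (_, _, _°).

The pose lattice has 26·16 = 416 candidates. Test each by forward raycasting.
  (2.5, 6.5, 255°): beam 1 = 4.6587 ≠ 0.5774 ✗
  (2.5, 2.5, 240°): beam 1 = 1.0000 ≠ 0.5774 ✗
  (4.5, 1.5, 255°): beam 1 = 0.5176 ≠ 0.5774 ✗
  (5.5, 4.5, 255°): beam 1 = 1.5529 ≠ 0.5774 ✗
  …
  (5.5, 4.5, 30°): r_1=0.5774, r_2=1.7321, r_3=1.7321, r_4=1.0000 — all match ✓
Only this pose fits every beam.

(x, y, θ) = (5.5, 4.5, 30°)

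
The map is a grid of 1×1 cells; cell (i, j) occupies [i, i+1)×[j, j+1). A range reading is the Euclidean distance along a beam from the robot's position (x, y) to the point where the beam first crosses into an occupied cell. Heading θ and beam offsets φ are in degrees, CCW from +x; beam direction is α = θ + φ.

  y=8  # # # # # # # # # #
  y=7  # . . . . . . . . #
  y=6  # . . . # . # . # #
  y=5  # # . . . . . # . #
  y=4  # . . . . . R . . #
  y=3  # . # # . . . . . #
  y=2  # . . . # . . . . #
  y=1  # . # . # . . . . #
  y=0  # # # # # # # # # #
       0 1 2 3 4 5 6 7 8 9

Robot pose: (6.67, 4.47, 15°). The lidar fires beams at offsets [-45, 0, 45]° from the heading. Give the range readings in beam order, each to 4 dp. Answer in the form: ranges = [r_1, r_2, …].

beam 1: φ=-45°, α=330°
  d=(0.8660,-0.5000)  start (6,4)  tX=0.3811 tY=0.9400  stride 1/|dx|=1.1547 1/|dy|=2.0000
    cross x-line → (7,4), t=0.3811
    cross y-line → (7,3), t=0.9400
    cross x-line → (8,3), t=1.5358
    cross x-line → (9,3), t=2.6905 (wall)
  → r_1 = 2.6905
beam 2: φ=0°, α=15°
  d=(0.9659,0.2588)  start (6,4)  tX=0.3416 tY=2.0478  stride 1/|dx|=1.0353 1/|dy|=3.8637
    cross x-line → (7,4), t=0.3416
    cross x-line → (8,4), t=1.3769
    cross y-line → (8,5), t=2.0478
    cross x-line → (9,5), t=2.4122 (wall)
  → r_2 = 2.4122
beam 3: φ=45°, α=60°
  d=(0.5000,0.8660)  start (6,4)  tX=0.6600 tY=0.6120  stride 1/|dx|=2.0000 1/|dy|=1.1547
    cross y-line → (6,5), t=0.6120
    cross x-line → (7,5), t=0.6600 (wall)
  → r_3 = 0.6600

ranges = [2.6905, 2.4122, 0.6600]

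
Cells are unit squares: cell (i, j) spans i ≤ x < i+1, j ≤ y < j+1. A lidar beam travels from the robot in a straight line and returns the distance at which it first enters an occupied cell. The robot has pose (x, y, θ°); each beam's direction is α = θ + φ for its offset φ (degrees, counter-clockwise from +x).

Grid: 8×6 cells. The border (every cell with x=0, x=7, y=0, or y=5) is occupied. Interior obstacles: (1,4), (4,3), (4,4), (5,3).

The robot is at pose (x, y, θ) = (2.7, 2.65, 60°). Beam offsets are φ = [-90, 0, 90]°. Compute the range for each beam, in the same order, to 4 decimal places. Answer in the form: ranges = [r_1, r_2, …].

ranges = [3.3000, 2.6000, 1.9630]

beam 1: φ=-90°, α=330°
  cosα=0.8660 sinα=-0.5000 | (2,2) | tMaxX 0.3464 tMaxY 1.3000 | tΔX 1.1547 tΔY 2.0000
    t=0.3464 [x] (3,2)
    t=1.3000 [y] (3,1)
    t=1.5011 [x] (4,1)
    t=2.6558 [x] (5,1)
    t=3.3000 [y] (5,0) — stop
  → r_1 = 3.3000
beam 2: φ=0°, α=60°
  cosα=0.5000 sinα=0.8660 | (2,2) | tMaxX 0.6000 tMaxY 0.4041 | tΔX 2.0000 tΔY 1.1547
    t=0.4041 [y] (2,3)
    t=0.6000 [x] (3,3)
    t=1.5588 [y] (3,4)
    t=2.6000 [x] (4,4) — stop
  → r_2 = 2.6000
beam 3: φ=90°, α=150°
  cosα=-0.8660 sinα=0.5000 | (2,2) | tMaxX 0.8083 tMaxY 0.7000 | tΔX 1.1547 tΔY 2.0000
    t=0.7000 [y] (2,3)
    t=0.8083 [x] (1,3)
    t=1.9630 [x] (0,3) — stop
  → r_3 = 1.9630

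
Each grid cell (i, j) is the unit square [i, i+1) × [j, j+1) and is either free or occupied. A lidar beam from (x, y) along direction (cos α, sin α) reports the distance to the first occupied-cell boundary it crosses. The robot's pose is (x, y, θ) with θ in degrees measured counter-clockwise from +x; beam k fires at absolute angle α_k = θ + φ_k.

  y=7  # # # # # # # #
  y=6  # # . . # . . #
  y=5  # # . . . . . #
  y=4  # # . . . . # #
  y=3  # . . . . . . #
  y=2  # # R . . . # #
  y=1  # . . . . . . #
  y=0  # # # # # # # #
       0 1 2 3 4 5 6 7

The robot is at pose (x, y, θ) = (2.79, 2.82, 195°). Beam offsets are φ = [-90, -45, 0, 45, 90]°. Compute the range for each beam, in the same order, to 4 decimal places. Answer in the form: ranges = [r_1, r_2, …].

beam 1: φ=-90°, α=105°
  cosα=-0.2588 sinα=0.9659 | (2,2) | tMaxX 3.0523 tMaxY 0.1863 | tΔX 3.8637 tΔY 1.0353
    t=0.1863 [y] (2,3)
    t=1.2216 [y] (2,4)
    t=2.2569 [y] (2,5)
    t=3.0523 [x] (1,5) — stop
  → r_1 = 3.0523
beam 2: φ=-45°, α=150°
  cosα=-0.8660 sinα=0.5000 | (2,2) | tMaxX 0.9122 tMaxY 0.3600 | tΔX 1.1547 tΔY 2.0000
    t=0.3600 [y] (2,3)
    t=0.9122 [x] (1,3)
    t=2.0669 [x] (0,3) — stop
  → r_2 = 2.0669
beam 3: φ=0°, α=195°
  cosα=-0.9659 sinα=-0.2588 | (2,2) | tMaxX 0.8179 tMaxY 3.1682 | tΔX 1.0353 tΔY 3.8637
    t=0.8179 [x] (1,2) — stop
  → r_3 = 0.8179
beam 4: φ=45°, α=240°
  cosα=-0.5000 sinα=-0.8660 | (2,2) | tMaxX 1.5800 tMaxY 0.9469 | tΔX 2.0000 tΔY 1.1547
    t=0.9469 [y] (2,1)
    t=1.5800 [x] (1,1)
    t=2.1016 [y] (1,0) — stop
  → r_4 = 2.1016
beam 5: φ=90°, α=285°
  cosα=0.2588 sinα=-0.9659 | (2,2) | tMaxX 0.8114 tMaxY 0.8489 | tΔX 3.8637 tΔY 1.0353
    t=0.8114 [x] (3,2)
    t=0.8489 [y] (3,1)
    t=1.8842 [y] (3,0) — stop
  → r_5 = 1.8842

ranges = [3.0523, 2.0669, 0.8179, 2.1016, 1.8842]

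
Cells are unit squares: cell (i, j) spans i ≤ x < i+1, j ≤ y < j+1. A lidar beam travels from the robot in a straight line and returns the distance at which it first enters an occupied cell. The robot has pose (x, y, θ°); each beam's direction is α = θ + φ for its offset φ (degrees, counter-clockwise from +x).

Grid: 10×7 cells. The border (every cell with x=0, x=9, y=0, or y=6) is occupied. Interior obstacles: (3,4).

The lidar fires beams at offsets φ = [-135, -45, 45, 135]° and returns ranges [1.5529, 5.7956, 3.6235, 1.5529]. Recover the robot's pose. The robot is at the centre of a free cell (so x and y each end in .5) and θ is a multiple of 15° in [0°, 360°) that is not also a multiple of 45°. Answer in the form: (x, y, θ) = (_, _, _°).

Enumerate (i+0.5, j+0.5, θ) over the 39 free cells and 16 admissible headings. For each, cast all 4 beams and compare to the given ranges.
  (8.5, 4.5, 330°): beam 1 = 7.7646 ≠ 1.5529 ✗
  (6.5, 1.5, 30°): beam 1 = 0.5176 ≠ 1.5529 ✗
  (8.5, 4.5, 240°): beam 2 = 7.7646 ≠ 5.7956 ✗
  …
  (7.5, 4.5, 210°): r_1=1.5529, r_2=5.7956, r_3=3.6235, r_4=1.5529 — all match ✓
Unique over the lattice → pose = (7.5, 4.5, 210°).

(x, y, θ) = (7.5, 4.5, 210°)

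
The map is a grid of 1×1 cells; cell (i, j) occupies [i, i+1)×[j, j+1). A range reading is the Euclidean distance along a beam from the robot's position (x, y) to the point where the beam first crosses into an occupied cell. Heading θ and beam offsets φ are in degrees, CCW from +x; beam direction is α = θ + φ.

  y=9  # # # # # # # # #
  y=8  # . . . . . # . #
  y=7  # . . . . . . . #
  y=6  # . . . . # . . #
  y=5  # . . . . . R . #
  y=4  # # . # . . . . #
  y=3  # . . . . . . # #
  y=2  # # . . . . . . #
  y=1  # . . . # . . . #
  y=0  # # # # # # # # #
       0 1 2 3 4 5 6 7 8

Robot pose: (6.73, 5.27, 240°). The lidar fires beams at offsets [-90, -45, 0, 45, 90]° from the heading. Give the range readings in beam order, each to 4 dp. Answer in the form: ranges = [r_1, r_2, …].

beam 1: φ=-90°, α=150°
  d=(-0.8660,0.5000)  start (6,5)  tX=0.8429 tY=1.4600  stride 1/|dx|=1.1547 1/|dy|=2.0000
    cross x-line → (5,5), t=0.8429
    cross y-line → (5,6), t=1.4600 (wall)
  → r_1 = 1.4600
beam 2: φ=-45°, α=195°
  d=(-0.9659,-0.2588)  start (6,5)  tX=0.7558 tY=1.0432  stride 1/|dx|=1.0353 1/|dy|=3.8637
    cross x-line → (5,5), t=0.7558
    cross y-line → (5,4), t=1.0432
    cross x-line → (4,4), t=1.7910
    cross x-line → (3,4), t=2.8263 (wall)
  → r_2 = 2.8263
beam 3: φ=0°, α=240°
  d=(-0.5000,-0.8660)  start (6,5)  tX=1.4600 tY=0.3118  stride 1/|dx|=2.0000 1/|dy|=1.1547
    cross y-line → (6,4), t=0.3118
    cross x-line → (5,4), t=1.4600
    cross y-line → (5,3), t=1.4665
    cross y-line → (5,2), t=2.6212
    cross x-line → (4,2), t=3.4600
    cross y-line → (4,1), t=3.7759 (wall)
  → r_3 = 3.7759
beam 4: φ=45°, α=285°
  d=(0.2588,-0.9659)  start (6,5)  tX=1.0432 tY=0.2795  stride 1/|dx|=3.8637 1/|dy|=1.0353
    cross y-line → (6,4), t=0.2795
    cross x-line → (7,4), t=1.0432
    cross y-line → (7,3), t=1.3148 (wall)
  → r_4 = 1.3148
beam 5: φ=90°, α=330°
  d=(0.8660,-0.5000)  start (6,5)  tX=0.3118 tY=0.5400  stride 1/|dx|=1.1547 1/|dy|=2.0000
    cross x-line → (7,5), t=0.3118
    cross y-line → (7,4), t=0.5400
    cross x-line → (8,4), t=1.4665 (wall)
  → r_5 = 1.4665

ranges = [1.4600, 2.8263, 3.7759, 1.3148, 1.4665]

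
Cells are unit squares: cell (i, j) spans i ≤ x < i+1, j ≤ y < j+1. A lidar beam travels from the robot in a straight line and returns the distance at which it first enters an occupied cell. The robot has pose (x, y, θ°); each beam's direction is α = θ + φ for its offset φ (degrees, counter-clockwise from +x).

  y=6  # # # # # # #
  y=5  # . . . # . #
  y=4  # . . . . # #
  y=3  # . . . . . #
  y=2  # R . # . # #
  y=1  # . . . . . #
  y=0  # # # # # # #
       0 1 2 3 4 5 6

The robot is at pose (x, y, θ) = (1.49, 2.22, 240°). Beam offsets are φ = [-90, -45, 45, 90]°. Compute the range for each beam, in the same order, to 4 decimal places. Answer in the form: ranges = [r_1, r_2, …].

ranges = [0.5658, 0.5073, 1.2630, 2.4400]

beam 1: φ=-90°, α=150°
  direction (-0.8660, 0.5000); cell (1,2); t to first gridline: x 0.5658, y 1.5600 (then +1.1547 / +2.0000)
    (0,2) via x @ 0.5658  # hit
  → r_1 = 0.5658
beam 2: φ=-45°, α=195°
  direction (-0.9659, -0.2588); cell (1,2); t to first gridline: x 0.5073, y 0.8500 (then +1.0353 / +3.8637)
    (0,2) via x @ 0.5073  # hit
  → r_2 = 0.5073
beam 3: φ=45°, α=285°
  direction (0.2588, -0.9659); cell (1,2); t to first gridline: x 1.9705, y 0.2278 (then +3.8637 / +1.0353)
    (1,1) via y @ 0.2278
    (1,0) via y @ 1.2630  # hit
  → r_3 = 1.2630
beam 4: φ=90°, α=330°
  direction (0.8660, -0.5000); cell (1,2); t to first gridline: x 0.5889, y 0.4400 (then +1.1547 / +2.0000)
    (1,1) via y @ 0.4400
    (2,1) via x @ 0.5889
    (3,1) via x @ 1.7436
    (3,0) via y @ 2.4400  # hit
  → r_4 = 2.4400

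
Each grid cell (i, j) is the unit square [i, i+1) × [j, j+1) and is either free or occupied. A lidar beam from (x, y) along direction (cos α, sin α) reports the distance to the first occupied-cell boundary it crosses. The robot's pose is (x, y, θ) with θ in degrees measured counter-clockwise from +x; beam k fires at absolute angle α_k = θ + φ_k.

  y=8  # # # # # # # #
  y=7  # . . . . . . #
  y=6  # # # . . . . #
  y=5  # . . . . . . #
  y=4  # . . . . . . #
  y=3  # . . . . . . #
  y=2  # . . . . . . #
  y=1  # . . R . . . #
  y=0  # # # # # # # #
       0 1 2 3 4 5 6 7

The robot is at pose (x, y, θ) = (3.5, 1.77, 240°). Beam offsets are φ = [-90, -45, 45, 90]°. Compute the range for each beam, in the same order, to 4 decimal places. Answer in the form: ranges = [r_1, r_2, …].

beam 1: φ=-90°, α=150°
  cosα=-0.8660 sinα=0.5000 | (3,1) | tMaxX 0.5774 tMaxY 0.4600 | tΔX 1.1547 tΔY 2.0000
    t=0.4600 [y] (3,2)
    t=0.5774 [x] (2,2)
    t=1.7321 [x] (1,2)
    t=2.4600 [y] (1,3)
    t=2.8868 [x] (0,3) — stop
  → r_1 = 2.8868
beam 2: φ=-45°, α=195°
  cosα=-0.9659 sinα=-0.2588 | (3,1) | tMaxX 0.5176 tMaxY 2.9751 | tΔX 1.0353 tΔY 3.8637
    t=0.5176 [x] (2,1)
    t=1.5529 [x] (1,1)
    t=2.5882 [x] (0,1) — stop
  → r_2 = 2.5882
beam 3: φ=45°, α=285°
  cosα=0.2588 sinα=-0.9659 | (3,1) | tMaxX 1.9319 tMaxY 0.7972 | tΔX 3.8637 tΔY 1.0353
    t=0.7972 [y] (3,0) — stop
  → r_3 = 0.7972
beam 4: φ=90°, α=330°
  cosα=0.8660 sinα=-0.5000 | (3,1) | tMaxX 0.5774 tMaxY 1.5400 | tΔX 1.1547 tΔY 2.0000
    t=0.5774 [x] (4,1)
    t=1.5400 [y] (4,0) — stop
  → r_4 = 1.5400

ranges = [2.8868, 2.5882, 0.7972, 1.5400]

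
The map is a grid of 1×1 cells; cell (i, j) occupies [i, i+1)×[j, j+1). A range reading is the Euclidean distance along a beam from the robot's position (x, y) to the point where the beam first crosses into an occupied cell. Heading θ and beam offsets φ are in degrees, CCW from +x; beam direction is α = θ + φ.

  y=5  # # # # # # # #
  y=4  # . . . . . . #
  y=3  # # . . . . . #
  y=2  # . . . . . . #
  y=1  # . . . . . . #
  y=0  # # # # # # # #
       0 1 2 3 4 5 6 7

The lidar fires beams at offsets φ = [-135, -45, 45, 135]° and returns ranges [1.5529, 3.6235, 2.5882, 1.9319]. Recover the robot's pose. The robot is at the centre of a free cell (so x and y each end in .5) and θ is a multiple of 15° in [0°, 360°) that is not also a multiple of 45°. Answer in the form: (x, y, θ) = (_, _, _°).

(x, y, θ) = (3.5, 2.5, 30°)

The pose lattice has 23·16 = 368 candidates. Test each by forward raycasting.
  (2.5, 3.5, 165°): beam 1 = 3.0000 ≠ 1.5529 ✗
  (6.5, 1.5, 330°): beam 1 = 1.9319 ≠ 1.5529 ✗
  (4.5, 2.5, 195°): beam 1 = 2.8868 ≠ 1.5529 ✗
  (6.5, 4.5, 195°): beam 1 = 0.5774 ≠ 1.5529 ✗
  (1.5, 1.5, 255°): beam 1 = 1.0000 ≠ 1.5529 ✗
  …
  (3.5, 2.5, 30°): r_1=1.5529, r_2=3.6235, r_3=2.5882, r_4=1.9319 — all match ✓
No second candidate reproduces the full scan.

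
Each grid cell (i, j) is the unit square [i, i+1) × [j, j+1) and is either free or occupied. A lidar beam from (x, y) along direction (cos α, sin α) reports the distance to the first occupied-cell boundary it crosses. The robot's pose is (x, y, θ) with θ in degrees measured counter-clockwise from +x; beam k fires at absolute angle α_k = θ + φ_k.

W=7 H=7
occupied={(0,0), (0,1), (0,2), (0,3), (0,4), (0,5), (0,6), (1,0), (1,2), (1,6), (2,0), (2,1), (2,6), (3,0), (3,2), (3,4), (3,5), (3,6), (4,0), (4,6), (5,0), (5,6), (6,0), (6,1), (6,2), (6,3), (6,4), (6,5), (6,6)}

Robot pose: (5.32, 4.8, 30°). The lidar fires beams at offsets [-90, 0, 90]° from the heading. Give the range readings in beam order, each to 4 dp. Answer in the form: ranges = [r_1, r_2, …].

ranges = [1.3600, 0.7852, 1.3856]

beam 1: φ=-90°, α=300°
  cosα=0.5000 sinα=-0.8660 | (5,4) | tMaxX 1.3600 tMaxY 0.9238 | tΔX 2.0000 tΔY 1.1547
    t=0.9238 [y] (5,3)
    t=1.3600 [x] (6,3) — stop
  → r_1 = 1.3600
beam 2: φ=0°, α=30°
  cosα=0.8660 sinα=0.5000 | (5,4) | tMaxX 0.7852 tMaxY 0.4000 | tΔX 1.1547 tΔY 2.0000
    t=0.4000 [y] (5,5)
    t=0.7852 [x] (6,5) — stop
  → r_2 = 0.7852
beam 3: φ=90°, α=120°
  cosα=-0.5000 sinα=0.8660 | (5,4) | tMaxX 0.6400 tMaxY 0.2309 | tΔX 2.0000 tΔY 1.1547
    t=0.2309 [y] (5,5)
    t=0.6400 [x] (4,5)
    t=1.3856 [y] (4,6) — stop
  → r_3 = 1.3856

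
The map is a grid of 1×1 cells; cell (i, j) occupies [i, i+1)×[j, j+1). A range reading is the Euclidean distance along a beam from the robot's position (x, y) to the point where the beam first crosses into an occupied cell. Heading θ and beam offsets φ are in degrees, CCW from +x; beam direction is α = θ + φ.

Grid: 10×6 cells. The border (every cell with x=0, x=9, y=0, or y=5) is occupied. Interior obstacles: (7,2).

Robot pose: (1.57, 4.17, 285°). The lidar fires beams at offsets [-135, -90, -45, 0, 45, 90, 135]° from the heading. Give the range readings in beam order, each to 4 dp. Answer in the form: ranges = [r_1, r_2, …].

ranges = [0.6582, 0.5901, 1.1400, 3.2818, 6.3400, 3.2069, 0.9584]

beam 1: φ=-135°, α=150°
  d=(-0.8660,0.5000)  start (1,4)  tX=0.6582 tY=1.6600  stride 1/|dx|=1.1547 1/|dy|=2.0000
    cross x-line → (0,4), t=0.6582 (wall)
  → r_1 = 0.6582
beam 2: φ=-90°, α=195°
  d=(-0.9659,-0.2588)  start (1,4)  tX=0.5901 tY=0.6568  stride 1/|dx|=1.0353 1/|dy|=3.8637
    cross x-line → (0,4), t=0.5901 (wall)
  → r_2 = 0.5901
beam 3: φ=-45°, α=240°
  d=(-0.5000,-0.8660)  start (1,4)  tX=1.1400 tY=0.1963  stride 1/|dx|=2.0000 1/|dy|=1.1547
    cross y-line → (1,3), t=0.1963
    cross x-line → (0,3), t=1.1400 (wall)
  → r_3 = 1.1400
beam 4: φ=0°, α=285°
  d=(0.2588,-0.9659)  start (1,4)  tX=1.6614 tY=0.1760  stride 1/|dx|=3.8637 1/|dy|=1.0353
    cross y-line → (1,3), t=0.1760
    cross y-line → (1,2), t=1.2113
    cross x-line → (2,2), t=1.6614
    cross y-line → (2,1), t=2.2465
    cross y-line → (2,0), t=3.2818 (wall)
  → r_4 = 3.2818
beam 5: φ=45°, α=330°
  d=(0.8660,-0.5000)  start (1,4)  tX=0.4965 tY=0.3400  stride 1/|dx|=1.1547 1/|dy|=2.0000
    cross y-line → (1,3), t=0.3400
    cross x-line → (2,3), t=0.4965
    cross x-line → (3,3), t=1.6512
    cross y-line → (3,2), t=2.3400
    cross x-line → (4,2), t=2.8059
    cross x-line → (5,2), t=3.9606
    cross y-line → (5,1), t=4.3400
    cross x-line → (6,1), t=5.1153
    cross x-line → (7,1), t=6.2700
    cross y-line → (7,0), t=6.3400 (wall)
  → r_5 = 6.3400
beam 6: φ=90°, α=15°
  d=(0.9659,0.2588)  start (1,4)  tX=0.4452 tY=3.2069  stride 1/|dx|=1.0353 1/|dy|=3.8637
    cross x-line → (2,4), t=0.4452
    cross x-line → (3,4), t=1.4804
    cross x-line → (4,4), t=2.5157
    cross y-line → (4,5), t=3.2069 (wall)
  → r_6 = 3.2069
beam 7: φ=135°, α=60°
  d=(0.5000,0.8660)  start (1,4)  tX=0.8600 tY=0.9584  stride 1/|dx|=2.0000 1/|dy|=1.1547
    cross x-line → (2,4), t=0.8600
    cross y-line → (2,5), t=0.9584 (wall)
  → r_7 = 0.9584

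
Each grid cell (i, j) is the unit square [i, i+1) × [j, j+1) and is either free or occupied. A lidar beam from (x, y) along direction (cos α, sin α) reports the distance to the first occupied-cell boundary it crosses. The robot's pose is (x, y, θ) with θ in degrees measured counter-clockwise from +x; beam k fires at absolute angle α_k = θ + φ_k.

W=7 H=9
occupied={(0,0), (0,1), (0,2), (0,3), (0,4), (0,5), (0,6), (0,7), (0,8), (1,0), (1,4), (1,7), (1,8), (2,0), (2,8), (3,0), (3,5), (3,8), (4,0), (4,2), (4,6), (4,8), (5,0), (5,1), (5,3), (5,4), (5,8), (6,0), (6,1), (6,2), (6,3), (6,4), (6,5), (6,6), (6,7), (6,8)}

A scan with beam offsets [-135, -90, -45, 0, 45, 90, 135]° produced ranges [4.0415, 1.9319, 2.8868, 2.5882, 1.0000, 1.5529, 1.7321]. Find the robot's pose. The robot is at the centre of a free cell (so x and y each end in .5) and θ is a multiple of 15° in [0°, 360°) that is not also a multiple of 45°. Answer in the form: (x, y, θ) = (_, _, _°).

The pose lattice has 27·16 = 432 candidates. Test each by forward raycasting.
  (4.5, 1.5, 240°): beam 1 = 0.5176 ≠ 4.0415 ✗
  (4.5, 4.5, 30°): beam 1 = 1.5529 ≠ 4.0415 ✗
  (2.5, 4.5, 300°): beam 1 = 0.5176 ≠ 4.0415 ✗
  …
  (3.5, 3.5, 255°): r_1=4.0415, r_2=1.9319, r_3=2.8868, r_4=2.5882, r_5=1.0000, r_6=1.5529, r_7=1.7321 — all match ✓
Only this pose fits every beam.

(x, y, θ) = (3.5, 3.5, 255°)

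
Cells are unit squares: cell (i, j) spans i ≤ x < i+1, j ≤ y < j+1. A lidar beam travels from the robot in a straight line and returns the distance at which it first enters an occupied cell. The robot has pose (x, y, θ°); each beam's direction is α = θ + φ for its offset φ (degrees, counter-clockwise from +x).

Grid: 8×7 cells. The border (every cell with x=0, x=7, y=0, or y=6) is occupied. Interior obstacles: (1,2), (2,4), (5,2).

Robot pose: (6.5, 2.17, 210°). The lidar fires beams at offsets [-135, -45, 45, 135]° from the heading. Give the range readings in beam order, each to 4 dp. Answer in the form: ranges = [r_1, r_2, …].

beam 1: φ=-135°, α=75°
  dir = (cos 75°, sin 75°) = (0.2588, 0.9659); from cell (6,2)
  next x-line at t=1.9319, next y-line at t=0.8593; Δt_x=3.8637, Δt_y=1.0353
    y: enter (6,3) at t=0.8593
    y: enter (6,4) at t=1.8946
    x: enter (7,4) at t=1.9319 ← occupied
  → r_1 = 1.9319
beam 2: φ=-45°, α=165°
  dir = (cos 165°, sin 165°) = (-0.9659, 0.2588); from cell (6,2)
  next x-line at t=0.5176, next y-line at t=3.2069; Δt_x=1.0353, Δt_y=3.8637
    x: enter (5,2) at t=0.5176 ← occupied
  → r_2 = 0.5176
beam 3: φ=45°, α=255°
  dir = (cos 255°, sin 255°) = (-0.2588, -0.9659); from cell (6,2)
  next x-line at t=1.9319, next y-line at t=0.1760; Δt_x=3.8637, Δt_y=1.0353
    y: enter (6,1) at t=0.1760
    y: enter (6,0) at t=1.2113 ← occupied
  → r_3 = 1.2113
beam 4: φ=135°, α=345°
  dir = (cos 345°, sin 345°) = (0.9659, -0.2588); from cell (6,2)
  next x-line at t=0.5176, next y-line at t=0.6568; Δt_x=1.0353, Δt_y=3.8637
    x: enter (7,2) at t=0.5176 ← occupied
  → r_4 = 0.5176

ranges = [1.9319, 0.5176, 1.2113, 0.5176]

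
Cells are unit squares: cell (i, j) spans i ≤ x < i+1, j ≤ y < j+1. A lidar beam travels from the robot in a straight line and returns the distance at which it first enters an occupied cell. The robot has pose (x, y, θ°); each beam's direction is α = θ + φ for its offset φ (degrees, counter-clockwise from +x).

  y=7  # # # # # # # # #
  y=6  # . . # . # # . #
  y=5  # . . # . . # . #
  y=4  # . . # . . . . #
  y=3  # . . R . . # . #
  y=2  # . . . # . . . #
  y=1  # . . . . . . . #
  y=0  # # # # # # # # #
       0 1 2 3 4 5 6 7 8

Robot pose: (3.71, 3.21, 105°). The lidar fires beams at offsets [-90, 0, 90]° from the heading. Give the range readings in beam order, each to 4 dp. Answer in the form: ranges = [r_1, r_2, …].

ranges = [2.3708, 0.8179, 2.8056]

beam 1: φ=-90°, α=15°
  dir = (cos 15°, sin 15°) = (0.9659, 0.2588); from cell (3,3)
  next x-line at t=0.3002, next y-line at t=3.0523; Δt_x=1.0353, Δt_y=3.8637
    x: enter (4,3) at t=0.3002
    x: enter (5,3) at t=1.3355
    x: enter (6,3) at t=2.3708 ← occupied
  → r_1 = 2.3708
beam 2: φ=0°, α=105°
  dir = (cos 105°, sin 105°) = (-0.2588, 0.9659); from cell (3,3)
  next x-line at t=2.7432, next y-line at t=0.8179; Δt_x=3.8637, Δt_y=1.0353
    y: enter (3,4) at t=0.8179 ← occupied
  → r_2 = 0.8179
beam 3: φ=90°, α=195°
  dir = (cos 195°, sin 195°) = (-0.9659, -0.2588); from cell (3,3)
  next x-line at t=0.7350, next y-line at t=0.8114; Δt_x=1.0353, Δt_y=3.8637
    x: enter (2,3) at t=0.7350
    y: enter (2,2) at t=0.8114
    x: enter (1,2) at t=1.7703
    x: enter (0,2) at t=2.8056 ← occupied
  → r_3 = 2.8056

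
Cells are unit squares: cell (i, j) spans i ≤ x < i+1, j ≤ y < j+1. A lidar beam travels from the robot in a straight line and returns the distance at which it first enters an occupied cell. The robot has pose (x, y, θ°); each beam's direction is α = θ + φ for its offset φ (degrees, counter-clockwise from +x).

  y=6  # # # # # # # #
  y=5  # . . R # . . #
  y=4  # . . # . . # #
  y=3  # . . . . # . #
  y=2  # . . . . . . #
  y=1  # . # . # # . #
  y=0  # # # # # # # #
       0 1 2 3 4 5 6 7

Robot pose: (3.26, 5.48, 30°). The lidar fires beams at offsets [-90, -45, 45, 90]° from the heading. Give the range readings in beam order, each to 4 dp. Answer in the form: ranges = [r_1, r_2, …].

ranges = [0.5543, 0.7661, 0.5383, 0.6004]

beam 1: φ=-90°, α=300°
  direction (0.5000, -0.8660); cell (3,5); t to first gridline: x 1.4800, y 0.5543 (then +2.0000 / +1.1547)
    (3,4) via y @ 0.5543  # hit
  → r_1 = 0.5543
beam 2: φ=-45°, α=345°
  direction (0.9659, -0.2588); cell (3,5); t to first gridline: x 0.7661, y 1.8546 (then +1.0353 / +3.8637)
    (4,5) via x @ 0.7661  # hit
  → r_2 = 0.7661
beam 3: φ=45°, α=75°
  direction (0.2588, 0.9659); cell (3,5); t to first gridline: x 2.8591, y 0.5383 (then +3.8637 / +1.0353)
    (3,6) via y @ 0.5383  # hit
  → r_3 = 0.5383
beam 4: φ=90°, α=120°
  direction (-0.5000, 0.8660); cell (3,5); t to first gridline: x 0.5200, y 0.6004 (then +2.0000 / +1.1547)
    (2,5) via x @ 0.5200
    (2,6) via y @ 0.6004  # hit
  → r_4 = 0.6004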